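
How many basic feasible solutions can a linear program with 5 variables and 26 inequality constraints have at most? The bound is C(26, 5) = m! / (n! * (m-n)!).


Each vertex corresponds to some choice of n active constraints out of m, so the number of vertices is at most C(m, n) = m! / (n!(m-n)!).
m = 26, n = 5
Numerator: 26 * 25 * 24 * 23 * 22
Denominator: 5! = 120
C(26, 5) = 65780


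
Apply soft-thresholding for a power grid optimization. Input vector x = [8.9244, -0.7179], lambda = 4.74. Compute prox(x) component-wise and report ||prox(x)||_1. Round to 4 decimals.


Soft-thresholding with lambda = 4.74:
prox(8.9244) = sign(8.9244)*max(|8.9244| - 4.74, 0) = 4.1844
prox(-0.7179) = sign(-0.7179)*max(|-0.7179| - 4.74, 0) = 0.0
prox(x) = [4.1844, 0.0]
||prox(x)||_1 = 4.1844 + 0.0 = 4.1844


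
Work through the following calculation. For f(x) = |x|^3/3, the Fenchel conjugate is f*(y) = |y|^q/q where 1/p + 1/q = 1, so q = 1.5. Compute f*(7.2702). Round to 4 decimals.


The conjugate exponent q satisfies 1/p + 1/q = 1.
p = 3, so q = 3/(3 - 1) = 1.5
|y|^q = 7.2702^1.5 = 19.6029
f*(7.2702) = 19.6029 / 1.5 = 13.0686


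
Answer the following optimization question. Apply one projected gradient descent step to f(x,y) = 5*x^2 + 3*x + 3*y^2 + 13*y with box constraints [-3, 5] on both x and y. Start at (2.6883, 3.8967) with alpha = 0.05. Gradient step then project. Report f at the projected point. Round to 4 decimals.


Step 1: Compute gradient at (2.6883, 3.8967).
grad_x = 2*5*2.6883 + 3 = 29.883
grad_y = 2*3*3.8967 + 13 = 36.3802
Step 2: Gradient step.
x_raw = 2.6883 - 0.05*29.883 = 1.1942
y_raw = 3.8967 - 0.05*36.3802 = 2.0777
Step 3: Project onto [-3, 5].
x_proj = clip(1.1942) = 1.1942
y_proj = clip(2.0777) = 2.0777
Step 4: Evaluate f.
f(1.1942, 2.0777) = 50.6728


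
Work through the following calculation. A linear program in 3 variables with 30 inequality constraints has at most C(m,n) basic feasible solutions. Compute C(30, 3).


Each vertex corresponds to some choice of n active constraints out of m, so the number of vertices is at most C(m, n) = m! / (n!(m-n)!).
m = 30, n = 3
Numerator: 30 * 29 * 28
Denominator: 3! = 6
C(30, 3) = 4060


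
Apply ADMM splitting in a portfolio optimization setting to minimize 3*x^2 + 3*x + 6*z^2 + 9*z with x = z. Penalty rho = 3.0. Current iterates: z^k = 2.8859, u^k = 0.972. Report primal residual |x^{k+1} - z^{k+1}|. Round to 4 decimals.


ADMM iteration with rho = 3.0, z^k = 2.8859, u^k = 0.972
Step 1: x-update.
Minimize 3*x^2 + 3*x + (3.0/2)*(x - 2.8859 + 0.972)^2
FOC: (2*3 + 3.0)*x = -3 + 3.0*(2.8859 - 0.972)
x^{k+1} = 0.3046
Step 2: z-update.
Minimize 6*z^2 + 9*z + (3.0/2)*(0.3046 - z + 0.972)^2
FOC: (2*6 + 3.0)*z = -9 + 3.0*(0.3046 + 0.972)
z^{k+1} = -0.3447
Step 3: u-update.
u^{k+1} = 0.972 + 0.3046 + 0.3447 = 1.6213
Step 4: Primal residual = |0.3046 + 0.3447| = 0.6493


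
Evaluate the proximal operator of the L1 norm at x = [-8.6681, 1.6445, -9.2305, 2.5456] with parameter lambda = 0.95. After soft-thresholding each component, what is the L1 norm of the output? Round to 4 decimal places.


Soft-thresholding with lambda = 0.95:
prox(-8.6681) = sign(-8.6681)*max(|-8.6681| - 0.95, 0) = -7.7181
prox(1.6445) = sign(1.6445)*max(|1.6445| - 0.95, 0) = 0.6945
prox(-9.2305) = sign(-9.2305)*max(|-9.2305| - 0.95, 0) = -8.2805
prox(2.5456) = sign(2.5456)*max(|2.5456| - 0.95, 0) = 1.5956
prox(x) = [-7.7181, 0.6945, -8.2805, 1.5956]
||prox(x)||_1 = 7.7181 + 0.6945 + 8.2805 + 1.5956 = 18.2887


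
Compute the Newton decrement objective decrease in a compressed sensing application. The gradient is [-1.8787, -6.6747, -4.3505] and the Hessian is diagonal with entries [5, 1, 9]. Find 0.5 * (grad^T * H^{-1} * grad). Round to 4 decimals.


Step 1: H is diagonal, so H^(-1) * g = [-0.3757, -6.6747, -0.4834].
Step 2: g^T H^(-1) g = sum_i g_i^2 / H_ii
  = (-1.8787)^2/5 + (-6.6747)^2/1 + (-4.3505)^2/9
  = 0.7059 + 44.5516 + 2.103 = 47.3605
Step 3: Objective decrease = 0.5 * g^T H^(-1) g = 23.6803


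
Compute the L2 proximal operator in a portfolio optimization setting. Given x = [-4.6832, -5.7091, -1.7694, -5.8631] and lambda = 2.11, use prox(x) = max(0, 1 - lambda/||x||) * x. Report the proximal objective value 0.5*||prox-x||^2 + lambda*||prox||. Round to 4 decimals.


Step 1: Compute ||x||.
||x|| = 9.5934
Step 2: Compute scaling factor.
scale = max(0, 1 - 2.11/9.5934) = 0.7801
Step 3: prox(x) = [-3.6532, -4.4534, -1.3802, -4.5735]
||prox(x)|| = 7.4834
Step 4: Proximal objective.
0.5*||prox-x||^2 = 2.2261
lambda*||prox|| = 15.79
Total = 18.016


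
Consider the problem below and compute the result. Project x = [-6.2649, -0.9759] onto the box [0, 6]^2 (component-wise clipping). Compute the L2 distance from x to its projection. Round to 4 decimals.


Project each component onto [0, 6].
clip(-6.2649) = 0.0, clip(-0.9759) = 0.0
Projection = [0.0, 0.0]
Squared diffs: [39.249, 0.9524]
Distance = sqrt(40.2014) = 6.3405


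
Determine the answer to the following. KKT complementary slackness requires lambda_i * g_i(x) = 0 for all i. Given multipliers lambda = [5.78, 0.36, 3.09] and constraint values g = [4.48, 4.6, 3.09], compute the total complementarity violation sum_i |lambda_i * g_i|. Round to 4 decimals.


KKT complementary slackness check:
lambda_1 * g_1 = 5.78 * 4.48 = 25.8944
lambda_2 * g_2 = 0.36 * 4.6 = 1.656
lambda_3 * g_3 = 3.09 * 3.09 = 9.5481
Total violation = 25.8944 + 1.656 + 9.5481 = 37.0985


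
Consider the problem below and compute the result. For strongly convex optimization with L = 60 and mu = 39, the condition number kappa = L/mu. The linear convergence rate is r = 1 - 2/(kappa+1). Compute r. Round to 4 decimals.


Step 1: Compute the condition number.
kappa = L/mu = 60/39 = 1.5385
Step 2: Compute the convergence rate.
r = 1 - 2/(kappa + 1) = 1 - 2*mu/(L + mu) = (L - mu)/(L + mu) = 21/99 = 0.2121


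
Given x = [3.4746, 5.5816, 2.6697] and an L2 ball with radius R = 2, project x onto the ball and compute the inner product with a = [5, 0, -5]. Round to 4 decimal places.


Step 1: Compute ||x|| (intermediates to 6 decimals).
||x|| = sqrt(3.4746^2 + 5.5816^2 + 2.6697^2) = 7.096084
Step 2: Project.
Since ||x|| > R, scale = R/||x|| = 2/7.096084 = 0.281846, proj(x) = scale * x
proj(x) = [0.979302, 1.573152, 0.752444]
Step 3: Dot product.
a^T * proj(x) = 5*0.979302 + 0*1.573152 - 5*0.752444 = 1.1343


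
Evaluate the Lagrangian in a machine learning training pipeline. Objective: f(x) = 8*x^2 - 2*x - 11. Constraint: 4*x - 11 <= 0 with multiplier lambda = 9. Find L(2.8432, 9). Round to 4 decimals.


Step 1: Evaluate f(x).
f(2.8432) = 8*2.8432^2 - 2*2.8432 - 11 = 47.9839
Step 2: Evaluate g(x).
g(2.8432) = 4*2.8432 - 11 = 0.3728
Step 3: Compute Lagrangian.
L = 47.9839 + 9*0.3728 = 51.3391


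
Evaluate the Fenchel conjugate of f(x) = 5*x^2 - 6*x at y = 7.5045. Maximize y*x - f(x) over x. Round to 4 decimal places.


f*(y) = sup_x {y*x - a*x^2 - b*x} = sup_x {(y-b)*x - a*x^2}
FOC: (y - b) - 2a*x = 0 => x* = (y - b)/(2a)
x* = (7.5045 + 6)/(2*5) = 1.3505
f*(7.5045) = (y-b)^2/(4a) = (7.5045 + 6)^2/(4*5)
= 182.3715/20 = 9.1186


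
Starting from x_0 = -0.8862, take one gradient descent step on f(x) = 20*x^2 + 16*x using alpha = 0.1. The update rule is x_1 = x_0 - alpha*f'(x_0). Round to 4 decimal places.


We compute the gradient at x_0 and apply the update.
f'(x) = 40*x + 16
f'(-0.8862) = 40*-0.8862 + 16 = -19.448
x_1 = -0.8862 - 0.1*-19.448 = 1.0586


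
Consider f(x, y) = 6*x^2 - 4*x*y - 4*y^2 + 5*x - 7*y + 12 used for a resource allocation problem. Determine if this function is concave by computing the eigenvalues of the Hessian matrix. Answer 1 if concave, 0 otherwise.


The Hessian of f(x,y) = 6*x^2 - 4*x*y - 4*y^2 + 5*x - 7*y + 12 is:
H = [[12, -4], [-4, -8]]
Trace = 12 - 8 = 4
Determinant = 12*-8 - (-4)^2 = -112
Discriminant = (4)^2 - 4*-112 = 464.0
Eigenvalues: lambda_1 = -8.7703, lambda_2 = 12.7703
The function is not concave.

0


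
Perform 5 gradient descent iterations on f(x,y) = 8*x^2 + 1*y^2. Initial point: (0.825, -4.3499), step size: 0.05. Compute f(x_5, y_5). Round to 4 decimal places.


Gradient descent on f(x,y) = 8*x^2 + 1*y^2.
Starting point: (0.825, -4.3499), alpha = 0.05
Step 1: grad_x = 2*8*0.825 = 13.2, grad_y = 2*1*-4.3499 = -8.6998
  x_1 = 0.825 - 0.05*13.2 = 0.165
  y_1 = -4.3499 - 0.05*-8.6998 = -3.9149
Step 2: grad_x = 2*8*0.165 = 2.64, grad_y = 2*1*-3.9149 = -7.8298
  x_2 = 0.165 - 0.05*2.64 = 0.033
  y_2 = -3.9149 - 0.05*-7.8298 = -3.5234
Step 3: grad_x = 2*8*0.033 = 0.528, grad_y = 2*1*-3.5234 = -7.0468
  x_3 = 0.033 - 0.05*0.528 = 0.0066
  y_3 = -3.5234 - 0.05*-7.0468 = -3.1711
Step 4: grad_x = 2*8*0.0066 = 0.1056, grad_y = 2*1*-3.1711 = -6.3422
  x_4 = 0.0066 - 0.05*0.1056 = 0.0013
  y_4 = -3.1711 - 0.05*-6.3422 = -2.854
Step 5: grad_x = 2*8*0.0013 = 0.0211, grad_y = 2*1*-2.854 = -5.7079
  x_5 = 0.0013 - 0.05*0.0211 = 0.0003
  y_5 = -2.854 - 0.05*-5.7079 = -2.5686
f(0.0003, -2.5686) = 8*0.0003^2 + 1*(-2.5686)^2 = 6.5976


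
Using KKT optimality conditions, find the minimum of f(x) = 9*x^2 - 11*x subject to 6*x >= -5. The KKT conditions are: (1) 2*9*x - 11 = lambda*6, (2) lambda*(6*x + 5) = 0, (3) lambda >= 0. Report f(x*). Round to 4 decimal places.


Step 1: Try lambda = 0 (constraint inactive).
Stationarity: 2*9*x - 11 = 0
x* = 11/(2*9) = 11/18 = 0.6111 (rounded; the exact value 11/18 is used below)
Check constraint: 6*0.6111 = 3.6666 >= -5 -- satisfied.
Step 2: Compute optimal value.
f(x*) = 9*(11/18)^2 - 11*(11/18) = -3.3611


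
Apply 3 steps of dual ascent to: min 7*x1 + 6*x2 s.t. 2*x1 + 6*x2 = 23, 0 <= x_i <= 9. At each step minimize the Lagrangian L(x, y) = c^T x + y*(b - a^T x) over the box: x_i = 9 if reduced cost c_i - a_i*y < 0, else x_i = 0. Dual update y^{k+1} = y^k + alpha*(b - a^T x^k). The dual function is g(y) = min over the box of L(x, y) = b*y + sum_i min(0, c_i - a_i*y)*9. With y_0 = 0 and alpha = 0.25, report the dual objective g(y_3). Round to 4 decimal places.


Dual ascent for LP: min 7*x1 + 6*x2, 2*x1 + 6*x2 = 23, 0 <= x_i <= 9
Step 1: y^k = 0.0, reduced costs: (7.0, 6.0)
  x^k = (0.0, 0.0), subgradient = b - a^T x = 23.0
  y^{k+1} = 0.0 + 0.25*23.0 = 5.75
Step 2: y^k = 5.75, reduced costs: (-4.5, -28.5)
  x^k = (9.0, 9.0), subgradient = b - a^T x = -49.0
  y^{k+1} = 5.75 + 0.25*-49.0 = -6.5
Step 3: y^k = -6.5, reduced costs: (20.0, 45.0)
  x^k = (0.0, 0.0), subgradient = b - a^T x = 23.0
  y^{k+1} = -6.5 + 0.25*23.0 = -0.75
Dual objective at y_3 = -0.75: reduced costs (8.5, 10.5), box minimizer x = (0.0, 0.0)
g(y_3) = b*y + (c1 - a1*y)*x1 + (c2 - a2*y)*x2 = 23*(-0.75) + 8.5*0.0 + 10.5*0.0 = -17.25 + 0.0 + 0.0 = -17.25


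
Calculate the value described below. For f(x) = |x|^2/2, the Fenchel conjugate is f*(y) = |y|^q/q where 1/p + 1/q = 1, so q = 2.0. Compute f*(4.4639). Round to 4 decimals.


The conjugate exponent q satisfies 1/p + 1/q = 1.
p = 2, so q = 2/(2 - 1) = 2.0
|y|^q = 4.4639^2.0 = 19.9264
f*(4.4639) = 19.9264 / 2.0 = 9.9632


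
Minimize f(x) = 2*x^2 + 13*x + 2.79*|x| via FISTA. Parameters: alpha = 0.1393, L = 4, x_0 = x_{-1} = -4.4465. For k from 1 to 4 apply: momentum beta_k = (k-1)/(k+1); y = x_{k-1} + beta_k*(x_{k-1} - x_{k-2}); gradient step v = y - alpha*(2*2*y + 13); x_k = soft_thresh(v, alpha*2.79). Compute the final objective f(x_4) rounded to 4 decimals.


FISTA on f(x) = 2*x^2 + 13*x + 2.79*|x|
L = 4, alpha = 0.1393
Iteration 1: beta = 0.0, y = -4.4465 + 0.0*(-4.4465 + 4.4465) = -4.4465
  grad(y) = -4.786, v = y - alpha*grad = -3.7798
  prox(v) = soft_thresh(-3.7798, 0.3886) = -3.3912
Iteration 2: beta = 0.3333, y = -3.3912 + 0.3333*(-3.3912 + 4.4465) = -3.0394
  grad(y) = 0.8425, v = y - alpha*grad = -3.1567
  prox(v) = soft_thresh(-3.1567, 0.3886) = -2.7681
Iteration 3: beta = 0.5, y = -2.7681 + 0.5*(-2.7681 + 3.3912) = -2.4566
  grad(y) = 3.1738, v = y - alpha*grad = -2.8987
  prox(v) = soft_thresh(-2.8987, 0.3886) = -2.51
Iteration 4: beta = 0.6, y = -2.51 + 0.6*(-2.51 + 2.7681) = -2.3552
  grad(y) = 3.5793, v = y - alpha*grad = -2.8538
  prox(v) = soft_thresh(-2.8538, 0.3886) = -2.4651
f(x_4) = 2*(-2.4651)^2 + 13*(-2.4651) + 2.79*|-2.4651| = -13.0152


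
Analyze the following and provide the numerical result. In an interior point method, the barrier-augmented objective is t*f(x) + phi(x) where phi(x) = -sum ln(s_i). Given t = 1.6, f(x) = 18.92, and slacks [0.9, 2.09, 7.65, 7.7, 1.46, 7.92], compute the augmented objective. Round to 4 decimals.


Step 1: Compute log-barrier.
ln values: [-0.1054, 0.7372, 2.0347, 2.0412, 0.3784, 2.0694]
phi = -(-0.1054 + 0.7372 + 2.0347 + 2.0412 + 0.3784 + 2.0694) = -7.1556
Step 2: Compute augmented objective.
t*f(x) = 1.6*18.92 = 30.272
Total = 30.272 - 7.1556 = 23.1164


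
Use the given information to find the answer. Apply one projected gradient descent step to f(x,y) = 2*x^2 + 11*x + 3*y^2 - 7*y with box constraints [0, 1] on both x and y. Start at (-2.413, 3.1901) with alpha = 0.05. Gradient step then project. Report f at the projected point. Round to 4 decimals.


Step 1: Compute gradient at (-2.413, 3.1901).
grad_x = 2*2*-2.413 + 11 = 1.348
grad_y = 2*3*3.1901 - 7 = 12.1406
Step 2: Gradient step.
x_raw = -2.413 - 0.05*1.348 = -2.4804
y_raw = 3.1901 - 0.05*12.1406 = 2.5831
Step 3: Project onto [0, 1].
x_proj = clip(-2.4804) = 0.0
y_proj = clip(2.5831) = 1.0
Step 4: Evaluate f.
f(0.0, 1.0) = -4.0


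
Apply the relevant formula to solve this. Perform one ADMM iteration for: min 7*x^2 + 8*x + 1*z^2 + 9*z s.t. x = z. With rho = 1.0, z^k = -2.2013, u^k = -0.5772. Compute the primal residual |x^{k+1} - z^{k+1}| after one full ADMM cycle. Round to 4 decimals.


ADMM iteration with rho = 1.0, z^k = -2.2013, u^k = -0.5772
Step 1: x-update.
Minimize 7*x^2 + 8*x + (1.0/2)*(x + 2.2013 - 0.5772)^2
FOC: (2*7 + 1.0)*x = -8 + 1.0*(-2.2013 + 0.5772)
x^{k+1} = -0.6416
Step 2: z-update.
Minimize 1*z^2 + 9*z + (1.0/2)*(-0.6416 - z - 0.5772)^2
FOC: (2*1 + 1.0)*z = -9 + 1.0*(-0.6416 - 0.5772)
z^{k+1} = -3.4063
Step 3: u-update.
u^{k+1} = -0.5772 - 0.6416 + 3.4063 = 2.1875
Step 4: Primal residual = |-0.6416 + 3.4063| = 2.7647


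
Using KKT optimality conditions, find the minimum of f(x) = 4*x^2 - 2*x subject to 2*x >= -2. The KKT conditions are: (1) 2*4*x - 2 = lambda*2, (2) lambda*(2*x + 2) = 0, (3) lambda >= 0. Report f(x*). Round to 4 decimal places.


Step 1: Try lambda = 0 (constraint inactive).
Stationarity: 2*4*x - 2 = 0
x* = 2/(2*4) = 0.25
Check constraint: 2*0.25 = 0.5 >= -2 -- satisfied.
Step 2: Compute optimal value.
f(x*) = 4*0.25^2 - 2*0.25 = -0.25


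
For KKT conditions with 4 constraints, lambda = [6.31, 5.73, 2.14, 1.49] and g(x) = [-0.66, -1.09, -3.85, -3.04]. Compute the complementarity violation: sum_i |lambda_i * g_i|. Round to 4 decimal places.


KKT complementary slackness check:
lambda_1 * g_1 = 6.31 * -0.66 = -4.1646
lambda_2 * g_2 = 5.73 * -1.09 = -6.2457
lambda_3 * g_3 = 2.14 * -3.85 = -8.239
lambda_4 * g_4 = 1.49 * -3.04 = -4.5296
Total violation = 4.1646 + 6.2457 + 8.239 + 4.5296 = 23.1789


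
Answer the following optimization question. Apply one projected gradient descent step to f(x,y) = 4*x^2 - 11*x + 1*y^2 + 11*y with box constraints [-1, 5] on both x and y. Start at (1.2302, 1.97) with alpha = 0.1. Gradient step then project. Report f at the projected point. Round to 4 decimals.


Step 1: Compute gradient at (1.2302, 1.97).
grad_x = 2*4*1.2302 - 11 = -1.1584
grad_y = 2*1*1.97 + 11 = 14.94
Step 2: Gradient step.
x_raw = 1.2302 - 0.1*-1.1584 = 1.346
y_raw = 1.97 - 0.1*14.94 = 0.476
Step 3: Project onto [-1, 5].
x_proj = clip(1.346) = 1.346
y_proj = clip(0.476) = 0.476
Step 4: Evaluate f.
f(1.346, 0.476) = -2.0966


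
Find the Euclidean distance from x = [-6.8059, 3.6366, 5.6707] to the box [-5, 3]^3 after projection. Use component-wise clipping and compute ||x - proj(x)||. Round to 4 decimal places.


Project each component onto [-5, 3].
clip(-6.8059) = -5.0, clip(3.6366) = 3.0, clip(5.6707) = 3.0
Projection = [-5.0, 3.0, 3.0]
Squared diffs: [3.2613, 0.4053, 7.1326]
Distance = sqrt(10.7992) = 3.2862


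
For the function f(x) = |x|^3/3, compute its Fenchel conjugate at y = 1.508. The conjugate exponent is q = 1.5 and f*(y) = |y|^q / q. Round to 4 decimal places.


The conjugate exponent q satisfies 1/p + 1/q = 1.
p = 3, so q = 3/(3 - 1) = 1.5
|y|^q = 1.508^1.5 = 1.8518
f*(1.508) = 1.8518 / 1.5 = 1.2346


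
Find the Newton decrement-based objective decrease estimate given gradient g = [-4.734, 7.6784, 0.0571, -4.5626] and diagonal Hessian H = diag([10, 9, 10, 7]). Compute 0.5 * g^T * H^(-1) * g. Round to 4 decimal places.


Step 1: H is diagonal, so H^(-1) * g = [-0.4734, 0.8532, 0.0057, -0.6518].
Step 2: g^T H^(-1) g = sum_i g_i^2 / H_ii
  = (-4.734)^2/10 + (7.6784)^2/9 + (0.0571)^2/10 + (-4.5626)^2/7
  = 2.2411 + 6.5509 + 0.0003 + 2.9739 = 11.7662
Step 3: Objective decrease = 0.5 * g^T H^(-1) g = 5.8831


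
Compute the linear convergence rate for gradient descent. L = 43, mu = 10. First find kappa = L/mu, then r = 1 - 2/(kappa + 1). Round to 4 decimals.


Step 1: Compute the condition number.
kappa = L/mu = 43/10 = 4.3
Step 2: Compute the convergence rate.
r = 1 - 2/(kappa + 1) = 1 - 2*mu/(L + mu) = (L - mu)/(L + mu) = 33/53 = 0.6226


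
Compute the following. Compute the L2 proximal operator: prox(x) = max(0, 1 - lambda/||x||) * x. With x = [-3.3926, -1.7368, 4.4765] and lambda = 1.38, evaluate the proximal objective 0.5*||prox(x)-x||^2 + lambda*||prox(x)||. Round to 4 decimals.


Step 1: Compute ||x||.
||x|| = 5.8792
Step 2: Compute scaling factor.
scale = max(0, 1 - 1.38/5.8792) = 0.7653
Step 3: prox(x) = [-2.5963, -1.3291, 3.4258]
||prox(x)|| = 4.4992
Step 4: Proximal objective.
0.5*||prox-x||^2 = 0.9522
lambda*||prox|| = 6.2089
Total = 7.1611


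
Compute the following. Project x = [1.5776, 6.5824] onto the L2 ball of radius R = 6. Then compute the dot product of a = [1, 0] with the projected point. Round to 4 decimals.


Step 1: Compute ||x|| (intermediates to 6 decimals).
||x|| = sqrt(1.5776^2 + 6.5824^2) = 6.768812
Step 2: Project.
Since ||x|| > R, scale = R/||x|| = 6/6.768812 = 0.886418, proj(x) = scale * x
proj(x) = [1.398413, 5.834758]
Step 3: Dot product.
a^T * proj(x) = 1*1.398413 + 0*5.834758 = 1.3984


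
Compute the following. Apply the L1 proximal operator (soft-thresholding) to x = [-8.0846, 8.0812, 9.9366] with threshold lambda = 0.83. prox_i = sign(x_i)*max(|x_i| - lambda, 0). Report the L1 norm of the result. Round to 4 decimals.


Soft-thresholding with lambda = 0.83:
prox(-8.0846) = sign(-8.0846)*max(|-8.0846| - 0.83, 0) = -7.2546
prox(8.0812) = sign(8.0812)*max(|8.0812| - 0.83, 0) = 7.2512
prox(9.9366) = sign(9.9366)*max(|9.9366| - 0.83, 0) = 9.1066
prox(x) = [-7.2546, 7.2512, 9.1066]
||prox(x)||_1 = 7.2546 + 7.2512 + 9.1066 = 23.6124


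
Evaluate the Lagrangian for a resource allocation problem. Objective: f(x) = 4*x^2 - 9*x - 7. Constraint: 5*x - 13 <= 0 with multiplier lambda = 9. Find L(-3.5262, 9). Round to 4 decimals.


Step 1: Evaluate f(x).
f(-3.5262) = 4*(-3.5262)^2 - 9*(-3.5262) - 7 = 74.4721
Step 2: Evaluate g(x).
g(-3.5262) = 5*-3.5262 - 13 = -30.631
Step 3: Compute Lagrangian.
L = 74.4721 + 9*-30.631 = -201.2069


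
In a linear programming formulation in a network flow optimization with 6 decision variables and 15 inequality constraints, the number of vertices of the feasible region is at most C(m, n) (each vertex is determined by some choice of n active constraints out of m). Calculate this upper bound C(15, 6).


Each vertex corresponds to some choice of n active constraints out of m, so the number of vertices is at most C(m, n) = m! / (n!(m-n)!).
m = 15, n = 6
Numerator: 15 * 14 * 13 * 12 * 11 * 10
Denominator: 6! = 720
C(15, 6) = 5005


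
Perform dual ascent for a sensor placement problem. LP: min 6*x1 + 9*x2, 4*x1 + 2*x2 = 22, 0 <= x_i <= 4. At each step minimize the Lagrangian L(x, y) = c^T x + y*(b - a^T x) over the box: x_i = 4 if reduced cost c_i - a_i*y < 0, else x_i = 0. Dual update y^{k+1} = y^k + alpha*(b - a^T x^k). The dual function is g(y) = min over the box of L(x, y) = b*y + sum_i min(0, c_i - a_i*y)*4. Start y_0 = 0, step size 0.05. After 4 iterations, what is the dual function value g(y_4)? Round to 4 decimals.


Dual ascent for LP: min 6*x1 + 9*x2, 4*x1 + 2*x2 = 22, 0 <= x_i <= 4
Step 1: y^k = 0.0, reduced costs: (6.0, 9.0)
  x^k = (0.0, 0.0), subgradient = b - a^T x = 22.0
  y^{k+1} = 0.0 + 0.05*22.0 = 1.1
Step 2: y^k = 1.1, reduced costs: (1.6, 6.8)
  x^k = (0.0, 0.0), subgradient = b - a^T x = 22.0
  y^{k+1} = 1.1 + 0.05*22.0 = 2.2
Step 3: y^k = 2.2, reduced costs: (-2.8, 4.6)
  x^k = (4.0, 0.0), subgradient = b - a^T x = 6.0
  y^{k+1} = 2.2 + 0.05*6.0 = 2.5
Step 4: y^k = 2.5, reduced costs: (-4.0, 4.0)
  x^k = (4.0, 0.0), subgradient = b - a^T x = 6.0
  y^{k+1} = 2.5 + 0.05*6.0 = 2.8
Dual objective at y_4 = 2.8: reduced costs (-5.2, 3.4), box minimizer x = (4.0, 0.0)
g(y_4) = b*y + (c1 - a1*y)*x1 + (c2 - a2*y)*x2 = 22*2.8 + (-5.2)*4.0 + 3.4*0.0 = 61.6 - 20.8 + 0.0 = 40.8


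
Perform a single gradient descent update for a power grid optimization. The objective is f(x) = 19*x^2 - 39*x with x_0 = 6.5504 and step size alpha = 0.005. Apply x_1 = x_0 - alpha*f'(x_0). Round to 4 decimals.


We compute the gradient at x_0 and apply the update.
f'(x) = 38*x - 39
f'(6.5504) = 38*6.5504 - 39 = 209.9152
x_1 = 6.5504 - 0.005*209.9152 = 5.5008


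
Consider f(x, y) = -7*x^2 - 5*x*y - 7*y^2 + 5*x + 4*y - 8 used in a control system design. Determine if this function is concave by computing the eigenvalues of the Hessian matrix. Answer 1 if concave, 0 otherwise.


The Hessian of f(x,y) = -7*x^2 - 5*x*y - 7*y^2 + 5*x + 4*y - 8 is:
H = [[-14, -5], [-5, -14]]
Trace = -14 - 14 = -28
Determinant = -14*-14 - (-5)^2 = 171
Discriminant = (-28)^2 - 4*171 = 100.0
Eigenvalues: lambda_1 = -19.0, lambda_2 = -9.0
The function is concave.

1


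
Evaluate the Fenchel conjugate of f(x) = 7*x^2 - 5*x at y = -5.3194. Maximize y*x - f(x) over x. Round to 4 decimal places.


f*(y) = sup_x {y*x - a*x^2 - b*x} = sup_x {(y-b)*x - a*x^2}
FOC: (y - b) - 2a*x = 0 => x* = (y - b)/(2a)
x* = (-5.3194 + 5)/(2*7) = -0.0228
f*(-5.3194) = (y-b)^2/(4a) = (-5.3194 + 5)^2/(4*7)
= 0.102/28 = 0.0036


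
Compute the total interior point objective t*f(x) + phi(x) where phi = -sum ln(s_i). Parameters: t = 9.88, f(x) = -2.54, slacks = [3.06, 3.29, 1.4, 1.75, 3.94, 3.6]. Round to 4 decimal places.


Step 1: Compute log-barrier.
ln values: [1.1184, 1.1909, 0.3365, 0.5596, 1.3712, 1.2809]
phi = -(1.1184 + 1.1909 + 0.3365 + 0.5596 + 1.3712 + 1.2809) = -5.8575
Step 2: Compute augmented objective.
t*f(x) = 9.88*-2.54 = -25.0952
Total = -25.0952 - 5.8575 = -30.9527


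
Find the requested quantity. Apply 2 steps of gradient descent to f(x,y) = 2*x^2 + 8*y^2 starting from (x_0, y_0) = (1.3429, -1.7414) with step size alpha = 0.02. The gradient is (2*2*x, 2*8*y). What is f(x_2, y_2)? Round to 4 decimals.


Gradient descent on f(x,y) = 2*x^2 + 8*y^2.
Starting point: (1.3429, -1.7414), alpha = 0.02
Step 1: grad_x = 2*2*1.3429 = 5.3716, grad_y = 2*8*-1.7414 = -27.8624
  x_1 = 1.3429 - 0.02*5.3716 = 1.2355
  y_1 = -1.7414 - 0.02*-27.8624 = -1.1842
Step 2: grad_x = 2*2*1.2355 = 4.9419, grad_y = 2*8*-1.1842 = -18.9464
  x_2 = 1.2355 - 0.02*4.9419 = 1.1366
  y_2 = -1.1842 - 0.02*-18.9464 = -0.8052
f(1.1366, -0.8052) = 2*1.1366^2 + 8*(-0.8052)^2 = 7.7709


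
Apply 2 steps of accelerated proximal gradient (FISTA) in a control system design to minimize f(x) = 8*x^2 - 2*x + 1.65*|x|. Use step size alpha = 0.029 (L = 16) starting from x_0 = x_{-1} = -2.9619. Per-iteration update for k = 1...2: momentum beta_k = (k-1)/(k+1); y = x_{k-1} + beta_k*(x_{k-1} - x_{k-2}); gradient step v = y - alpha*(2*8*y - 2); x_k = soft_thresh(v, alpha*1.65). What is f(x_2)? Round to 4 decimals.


FISTA on f(x) = 8*x^2 - 2*x + 1.65*|x|
L = 16, alpha = 0.029
Iteration 1: beta = 0.0, y = -2.9619 + 0.0*(-2.9619 + 2.9619) = -2.9619
  grad(y) = -49.3904, v = y - alpha*grad = -1.5296
  prox(v) = soft_thresh(-1.5296, 0.0479) = -1.4817
Iteration 2: beta = 0.3333, y = -1.4817 + 0.3333*(-1.4817 + 2.9619) = -0.9883
  grad(y) = -17.8134, v = y - alpha*grad = -0.4717
  prox(v) = soft_thresh(-0.4717, 0.0479) = -0.4239
f(x_2) = 8*(-0.4239)^2 - 2*(-0.4239) + 1.65*|-0.4239| = 2.9848


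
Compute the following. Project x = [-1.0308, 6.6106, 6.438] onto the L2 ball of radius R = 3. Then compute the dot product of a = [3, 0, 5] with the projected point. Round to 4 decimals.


Step 1: Compute ||x|| (intermediates to 6 decimals).
||x|| = sqrt((-1.0308)^2 + 6.6106^2 + 6.438^2) = 9.284957
Step 2: Project.
Since ||x|| > R, scale = R/||x|| = 3/9.284957 = 0.323103, proj(x) = scale * x
proj(x) = [-0.333055, 2.135905, 2.080137]
Step 3: Dot product.
a^T * proj(x) = 3*(-0.333055) + 0*2.135905 + 5*2.080137 = 9.4015


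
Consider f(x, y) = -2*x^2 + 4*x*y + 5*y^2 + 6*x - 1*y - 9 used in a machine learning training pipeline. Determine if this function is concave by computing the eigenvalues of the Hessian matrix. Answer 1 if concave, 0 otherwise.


The Hessian of f(x,y) = -2*x^2 + 4*x*y + 5*y^2 + 6*x - 1*y - 9 is:
H = [[-4, 4], [4, 10]]
Trace = -4 + 10 = 6
Determinant = -4*10 - (4)^2 = -56
Discriminant = (6)^2 - 4*-56 = 260.0
Eigenvalues: lambda_1 = -5.0623, lambda_2 = 11.0623
The function is not concave.

0


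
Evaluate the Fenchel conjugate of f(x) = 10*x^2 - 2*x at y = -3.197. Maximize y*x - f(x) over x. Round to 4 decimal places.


f*(y) = sup_x {y*x - a*x^2 - b*x} = sup_x {(y-b)*x - a*x^2}
FOC: (y - b) - 2a*x = 0 => x* = (y - b)/(2a)
x* = (-3.197 + 2)/(2*10) = -0.0599
f*(-3.197) = (y-b)^2/(4a) = (-3.197 + 2)^2/(4*10)
= 1.4328/40 = 0.0358


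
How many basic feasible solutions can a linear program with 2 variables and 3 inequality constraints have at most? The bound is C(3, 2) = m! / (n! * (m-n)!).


Each vertex corresponds to some choice of n active constraints out of m, so the number of vertices is at most C(m, n) = m! / (n!(m-n)!).
m = 3, n = 2
Numerator: 3 * 2
Denominator: 2! = 2
C(3, 2) = 3


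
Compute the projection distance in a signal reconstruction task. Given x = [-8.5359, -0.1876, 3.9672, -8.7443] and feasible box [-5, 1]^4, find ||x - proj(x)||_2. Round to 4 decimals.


Project each component onto [-5, 1].
clip(-8.5359) = -5.0, clip(-0.1876) = -0.1876, clip(3.9672) = 1.0, clip(-8.7443) = -5.0
Projection = [-5.0, -0.1876, 1.0, -5.0]
Squared diffs: [12.5026, 0.0, 8.8043, 14.0198]
Distance = sqrt(35.3267) = 5.9436


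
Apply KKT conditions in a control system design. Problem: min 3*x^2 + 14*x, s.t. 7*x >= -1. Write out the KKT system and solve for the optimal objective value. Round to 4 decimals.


Step 1: Try lambda = 0 (constraint inactive).
x_unc = -14/(2*3) = -2.3333
Check: 7*-2.3333 = -16.3331 < -1 -- violated!
Step 2: Constraint must be active: 7*x = -1
x* = -1/7 = -0.1429 (rounded; the exact value -1/7 is used below)
lambda = (2*3*(-1/7) + 14)/7 = 1.8776
Step 3: Compute optimal value.
f(x*) = 3*(-1/7)^2 + 14*(-1/7) = -1.9388


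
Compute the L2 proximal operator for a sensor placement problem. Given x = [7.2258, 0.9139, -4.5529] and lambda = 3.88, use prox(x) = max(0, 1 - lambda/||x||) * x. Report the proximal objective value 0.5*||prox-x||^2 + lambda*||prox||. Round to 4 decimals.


Step 1: Compute ||x||.
||x|| = 8.5893
Step 2: Compute scaling factor.
scale = max(0, 1 - 3.88/8.5893) = 0.5483
Step 3: prox(x) = [3.9617, 0.5011, -2.4962]
||prox(x)|| = 4.7093
Step 4: Proximal objective.
0.5*||prox-x||^2 = 7.5272
lambda*||prox|| = 18.2721
Total = 25.7993


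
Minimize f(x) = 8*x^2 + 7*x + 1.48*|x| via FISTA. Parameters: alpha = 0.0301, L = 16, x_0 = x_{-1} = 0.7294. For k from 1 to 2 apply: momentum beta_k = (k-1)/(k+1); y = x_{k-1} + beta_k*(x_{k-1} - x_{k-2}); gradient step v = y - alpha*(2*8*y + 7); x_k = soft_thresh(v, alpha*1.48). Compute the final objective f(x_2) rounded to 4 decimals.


FISTA on f(x) = 8*x^2 + 7*x + 1.48*|x|
L = 16, alpha = 0.0301
Iteration 1: beta = 0.0, y = 0.7294 + 0.0*(0.7294 - 0.7294) = 0.7294
  grad(y) = 18.6704, v = y - alpha*grad = 0.1674
  prox(v) = soft_thresh(0.1674, 0.0445) = 0.1229
Iteration 2: beta = 0.3333, y = 0.1229 + 0.3333*(0.1229 - 0.7294) = -0.0793
  grad(y) = 5.7312, v = y - alpha*grad = -0.2518
  prox(v) = soft_thresh(-0.2518, 0.0445) = -0.2073
f(x_2) = 8*(-0.2073)^2 + 7*(-0.2073) + 1.48*|-0.2073| = -0.8004


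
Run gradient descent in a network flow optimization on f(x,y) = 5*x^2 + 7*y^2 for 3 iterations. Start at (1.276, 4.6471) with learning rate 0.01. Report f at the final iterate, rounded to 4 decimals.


Gradient descent on f(x,y) = 5*x^2 + 7*y^2.
Starting point: (1.276, 4.6471), alpha = 0.01
Step 1: grad_x = 2*5*1.276 = 12.76, grad_y = 2*7*4.6471 = 65.0594
  x_1 = 1.276 - 0.01*12.76 = 1.1484
  y_1 = 4.6471 - 0.01*65.0594 = 3.9965
Step 2: grad_x = 2*5*1.1484 = 11.484, grad_y = 2*7*3.9965 = 55.9511
  x_2 = 1.1484 - 0.01*11.484 = 1.0336
  y_2 = 3.9965 - 0.01*55.9511 = 3.437
Step 3: grad_x = 2*5*1.0336 = 10.3356, grad_y = 2*7*3.437 = 48.1179
  x_3 = 1.0336 - 0.01*10.3356 = 0.9302
  y_3 = 3.437 - 0.01*48.1179 = 2.9558
f(0.9302, 2.9558) = 5*0.9302^2 + 7*2.9558^2 = 65.4843


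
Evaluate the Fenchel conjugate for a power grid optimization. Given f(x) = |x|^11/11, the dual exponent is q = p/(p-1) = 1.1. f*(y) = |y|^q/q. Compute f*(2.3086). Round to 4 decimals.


The conjugate exponent q satisfies 1/p + 1/q = 1.
p = 11, so q = 11/(11 - 1) = 1.1
|y|^q = 2.3086^1.1 = 2.5101
f*(2.3086) = 2.5101 / 1.1 = 2.2819


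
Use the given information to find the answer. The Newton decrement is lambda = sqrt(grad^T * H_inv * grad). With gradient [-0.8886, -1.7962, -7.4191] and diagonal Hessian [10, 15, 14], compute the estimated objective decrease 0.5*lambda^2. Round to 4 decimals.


Step 1: H is diagonal, so H^(-1) * g = [-0.0889, -0.1197, -0.5299].
Step 2: g^T H^(-1) g = sum_i g_i^2 / H_ii
  = (-0.8886)^2/10 + (-1.7962)^2/15 + (-7.4191)^2/14
  = 0.079 + 0.2151 + 3.9316 = 4.2257
Step 3: Objective decrease = 0.5 * g^T H^(-1) g = 2.1128


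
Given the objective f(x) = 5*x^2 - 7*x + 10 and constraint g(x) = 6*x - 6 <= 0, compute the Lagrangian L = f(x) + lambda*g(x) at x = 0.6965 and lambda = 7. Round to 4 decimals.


Step 1: Evaluate f(x).
f(0.6965) = 5*0.6965^2 - 7*0.6965 + 10 = 7.5501
Step 2: Evaluate g(x).
g(0.6965) = 6*0.6965 - 6 = -1.821
Step 3: Compute Lagrangian.
L = 7.5501 + 7*-1.821 = -5.1969


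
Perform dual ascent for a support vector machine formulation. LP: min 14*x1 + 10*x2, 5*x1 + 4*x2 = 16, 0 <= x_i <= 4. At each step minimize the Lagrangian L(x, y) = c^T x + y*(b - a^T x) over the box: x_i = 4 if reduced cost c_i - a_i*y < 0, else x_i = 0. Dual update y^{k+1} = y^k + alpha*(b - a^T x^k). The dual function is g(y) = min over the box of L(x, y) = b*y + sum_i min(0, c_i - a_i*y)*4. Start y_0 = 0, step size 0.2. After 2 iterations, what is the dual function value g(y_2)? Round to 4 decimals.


Dual ascent for LP: min 14*x1 + 10*x2, 5*x1 + 4*x2 = 16, 0 <= x_i <= 4
Step 1: y^k = 0.0, reduced costs: (14.0, 10.0)
  x^k = (0.0, 0.0), subgradient = b - a^T x = 16.0
  y^{k+1} = 0.0 + 0.2*16.0 = 3.2
Step 2: y^k = 3.2, reduced costs: (-2.0, -2.8)
  x^k = (4.0, 4.0), subgradient = b - a^T x = -20.0
  y^{k+1} = 3.2 + 0.2*-20.0 = -0.8
Dual objective at y_2 = -0.8: reduced costs (18.0, 13.2), box minimizer x = (0.0, 0.0)
g(y_2) = b*y + (c1 - a1*y)*x1 + (c2 - a2*y)*x2 = 16*(-0.8) + 18.0*0.0 + 13.2*0.0 = -12.8 + 0.0 + 0.0 = -12.8


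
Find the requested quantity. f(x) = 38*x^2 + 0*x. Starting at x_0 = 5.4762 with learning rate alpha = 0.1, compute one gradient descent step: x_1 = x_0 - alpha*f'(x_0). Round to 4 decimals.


We compute the gradient at x_0 and apply the update.
f'(x) = 76*x + 0
f'(5.4762) = 76*5.4762 + 0 = 416.1912
x_1 = 5.4762 - 0.1*416.1912 = -36.1429


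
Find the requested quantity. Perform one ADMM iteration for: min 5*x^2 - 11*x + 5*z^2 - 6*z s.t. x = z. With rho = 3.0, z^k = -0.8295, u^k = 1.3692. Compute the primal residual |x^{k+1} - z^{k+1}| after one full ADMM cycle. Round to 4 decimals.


ADMM iteration with rho = 3.0, z^k = -0.8295, u^k = 1.3692
Step 1: x-update.
Minimize 5*x^2 - 11*x + (3.0/2)*(x + 0.8295 + 1.3692)^2
FOC: (2*5 + 3.0)*x = 11 + 3.0*(-0.8295 - 1.3692)
x^{k+1} = 0.3388
Step 2: z-update.
Minimize 5*z^2 - 6*z + (3.0/2)*(0.3388 - z + 1.3692)^2
FOC: (2*5 + 3.0)*z = 6 + 3.0*(0.3388 + 1.3692)
z^{k+1} = 0.8557
Step 3: u-update.
u^{k+1} = 1.3692 + 0.3388 - 0.8557 = 0.8523
Step 4: Primal residual = |0.3388 - 0.8557| = 0.5169


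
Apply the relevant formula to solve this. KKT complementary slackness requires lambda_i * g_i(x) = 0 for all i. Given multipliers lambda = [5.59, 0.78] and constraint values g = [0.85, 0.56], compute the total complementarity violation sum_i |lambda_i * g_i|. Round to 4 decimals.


KKT complementary slackness check:
lambda_1 * g_1 = 5.59 * 0.85 = 4.7515
lambda_2 * g_2 = 0.78 * 0.56 = 0.4368
Total violation = 4.7515 + 0.4368 = 5.1883


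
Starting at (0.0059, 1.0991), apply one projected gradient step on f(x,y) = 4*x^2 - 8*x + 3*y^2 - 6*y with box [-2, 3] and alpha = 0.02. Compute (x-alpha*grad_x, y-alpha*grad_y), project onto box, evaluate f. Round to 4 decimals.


Step 1: Compute gradient at (0.0059, 1.0991).
grad_x = 2*4*0.0059 - 8 = -7.9528
grad_y = 2*3*1.0991 - 6 = 0.5946
Step 2: Gradient step.
x_raw = 0.0059 - 0.02*-7.9528 = 0.165
y_raw = 1.0991 - 0.02*0.5946 = 1.0872
Step 3: Project onto [-2, 3].
x_proj = clip(0.165) = 0.165
y_proj = clip(1.0872) = 1.0872
Step 4: Evaluate f.
f(0.165, 1.0872) = -4.188


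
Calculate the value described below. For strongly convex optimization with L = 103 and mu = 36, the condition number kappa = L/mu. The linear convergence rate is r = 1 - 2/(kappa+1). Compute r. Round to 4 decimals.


Step 1: Compute the condition number.
kappa = L/mu = 103/36 = 2.8611
Step 2: Compute the convergence rate.
r = 1 - 2/(kappa + 1) = 1 - 2*mu/(L + mu) = (L - mu)/(L + mu) = 67/139 = 0.482


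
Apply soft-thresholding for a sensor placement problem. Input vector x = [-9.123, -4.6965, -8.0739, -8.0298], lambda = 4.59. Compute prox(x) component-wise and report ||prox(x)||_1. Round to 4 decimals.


Soft-thresholding with lambda = 4.59:
prox(-9.123) = sign(-9.123)*max(|-9.123| - 4.59, 0) = -4.533
prox(-4.6965) = sign(-4.6965)*max(|-4.6965| - 4.59, 0) = -0.1065
prox(-8.0739) = sign(-8.0739)*max(|-8.0739| - 4.59, 0) = -3.4839
prox(-8.0298) = sign(-8.0298)*max(|-8.0298| - 4.59, 0) = -3.4398
prox(x) = [-4.533, -0.1065, -3.4839, -3.4398]
||prox(x)||_1 = 4.533 + 0.1065 + 3.4839 + 3.4398 = 11.5632


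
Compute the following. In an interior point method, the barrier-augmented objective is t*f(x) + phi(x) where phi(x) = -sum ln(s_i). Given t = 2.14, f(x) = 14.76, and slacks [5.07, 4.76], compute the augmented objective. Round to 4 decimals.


Step 1: Compute log-barrier.
ln values: [1.6233, 1.5602]
phi = -(1.6233 + 1.5602) = -3.1836
Step 2: Compute augmented objective.
t*f(x) = 2.14*14.76 = 31.5864
Total = 31.5864 - 3.1836 = 28.4028


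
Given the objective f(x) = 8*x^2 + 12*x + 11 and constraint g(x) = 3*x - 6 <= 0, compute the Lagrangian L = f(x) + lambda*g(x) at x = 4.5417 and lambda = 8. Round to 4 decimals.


Step 1: Evaluate f(x).
f(4.5417) = 8*4.5417^2 + 12*4.5417 + 11 = 230.5167
Step 2: Evaluate g(x).
g(4.5417) = 3*4.5417 - 6 = 7.6251
Step 3: Compute Lagrangian.
L = 230.5167 + 8*7.6251 = 291.5175


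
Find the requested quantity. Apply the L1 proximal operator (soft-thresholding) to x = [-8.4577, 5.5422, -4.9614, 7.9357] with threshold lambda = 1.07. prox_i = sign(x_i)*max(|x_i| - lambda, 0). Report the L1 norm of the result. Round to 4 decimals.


Soft-thresholding with lambda = 1.07:
prox(-8.4577) = sign(-8.4577)*max(|-8.4577| - 1.07, 0) = -7.3877
prox(5.5422) = sign(5.5422)*max(|5.5422| - 1.07, 0) = 4.4722
prox(-4.9614) = sign(-4.9614)*max(|-4.9614| - 1.07, 0) = -3.8914
prox(7.9357) = sign(7.9357)*max(|7.9357| - 1.07, 0) = 6.8657
prox(x) = [-7.3877, 4.4722, -3.8914, 6.8657]
||prox(x)||_1 = 7.3877 + 4.4722 + 3.8914 + 6.8657 = 22.617


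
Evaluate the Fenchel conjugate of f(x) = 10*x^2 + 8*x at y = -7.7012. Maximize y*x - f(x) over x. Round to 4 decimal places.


f*(y) = sup_x {y*x - a*x^2 - b*x} = sup_x {(y-b)*x - a*x^2}
FOC: (y - b) - 2a*x = 0 => x* = (y - b)/(2a)
x* = (-7.7012 - 8)/(2*10) = -0.7851
f*(-7.7012) = (y-b)^2/(4a) = (-7.7012 - 8)^2/(4*10)
= 246.5277/40 = 6.1632


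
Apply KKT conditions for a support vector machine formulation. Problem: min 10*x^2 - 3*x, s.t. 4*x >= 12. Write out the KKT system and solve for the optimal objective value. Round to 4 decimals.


Step 1: Try lambda = 0 (constraint inactive).
x_unc = 3/(2*10) = 0.15
Check: 4*0.15 = 0.6 < 12 -- violated!
Step 2: Constraint must be active: 4*x = 12
x* = 12/4 = 3.0
lambda = (2*10*3.0 - 3)/4 = 14.25
Step 3: Compute optimal value.
f(x*) = 10*3.0^2 - 3*3.0 = 81.0


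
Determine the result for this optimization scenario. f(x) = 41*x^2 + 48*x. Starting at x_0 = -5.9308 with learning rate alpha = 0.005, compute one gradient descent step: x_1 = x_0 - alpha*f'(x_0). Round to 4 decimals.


We compute the gradient at x_0 and apply the update.
f'(x) = 82*x + 48
f'(-5.9308) = 82*-5.9308 + 48 = -438.3256
x_1 = -5.9308 - 0.005*-438.3256 = -3.7392


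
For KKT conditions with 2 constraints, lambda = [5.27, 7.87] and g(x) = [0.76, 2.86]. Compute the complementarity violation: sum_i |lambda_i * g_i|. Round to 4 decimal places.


KKT complementary slackness check:
lambda_1 * g_1 = 5.27 * 0.76 = 4.0052
lambda_2 * g_2 = 7.87 * 2.86 = 22.5082
Total violation = 4.0052 + 22.5082 = 26.5134


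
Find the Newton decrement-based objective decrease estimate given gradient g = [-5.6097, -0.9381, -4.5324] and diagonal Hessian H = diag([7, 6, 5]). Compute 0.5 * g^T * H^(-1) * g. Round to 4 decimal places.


Step 1: H is diagonal, so H^(-1) * g = [-0.8014, -0.1564, -0.9065].
Step 2: g^T H^(-1) g = sum_i g_i^2 / H_ii
  = (-5.6097)^2/7 + (-0.9381)^2/6 + (-4.5324)^2/5
  = 4.4955 + 0.1467 + 4.1085 = 8.7507
Step 3: Objective decrease = 0.5 * g^T H^(-1) g = 4.3754


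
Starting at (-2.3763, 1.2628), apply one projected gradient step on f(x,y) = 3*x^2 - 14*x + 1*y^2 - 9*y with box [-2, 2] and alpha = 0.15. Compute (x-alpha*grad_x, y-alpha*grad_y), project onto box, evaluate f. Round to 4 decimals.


Step 1: Compute gradient at (-2.3763, 1.2628).
grad_x = 2*3*-2.3763 - 14 = -28.2578
grad_y = 2*1*1.2628 - 9 = -6.4744
Step 2: Gradient step.
x_raw = -2.3763 - 0.15*-28.2578 = 1.8624
y_raw = 1.2628 - 0.15*-6.4744 = 2.234
Step 3: Project onto [-2, 2].
x_proj = clip(1.8624) = 1.8624
y_proj = clip(2.234) = 2.0
Step 4: Evaluate f.
f(1.8624, 2.0) = -29.6679


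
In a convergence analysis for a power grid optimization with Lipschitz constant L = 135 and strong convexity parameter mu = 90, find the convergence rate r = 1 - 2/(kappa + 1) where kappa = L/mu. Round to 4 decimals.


Step 1: Compute the condition number.
kappa = L/mu = 135/90 = 1.5
Step 2: Compute the convergence rate.
r = 1 - 2/(kappa + 1) = 1 - 2*mu/(L + mu) = (L - mu)/(L + mu) = 45/225 = 0.2


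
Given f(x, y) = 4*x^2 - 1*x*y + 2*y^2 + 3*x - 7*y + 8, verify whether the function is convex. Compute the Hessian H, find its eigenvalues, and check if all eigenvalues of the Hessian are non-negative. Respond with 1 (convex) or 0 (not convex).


The Hessian of f(x,y) = 4*x^2 - 1*x*y + 2*y^2 + 3*x - 7*y + 8 is:
H = [[8, -1], [-1, 4]]
Trace = 8 + 4 = 12
Determinant = 8*4 - (-1)^2 = 31
Discriminant = (12)^2 - 4*31 = 20.0
Eigenvalues: lambda_1 = 3.7639, lambda_2 = 8.2361
The function is convex.

1


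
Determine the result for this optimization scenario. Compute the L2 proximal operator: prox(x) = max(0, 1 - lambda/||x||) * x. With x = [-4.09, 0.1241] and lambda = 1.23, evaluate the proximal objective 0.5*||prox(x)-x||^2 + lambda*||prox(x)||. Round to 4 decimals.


Step 1: Compute ||x||.
||x|| = 4.0919
Step 2: Compute scaling factor.
scale = max(0, 1 - 1.23/4.0919) = 0.6994
Step 3: prox(x) = [-2.8606, 0.0868]
||prox(x)|| = 2.8619
Step 4: Proximal objective.
0.5*||prox-x||^2 = 0.7565
lambda*||prox|| = 3.5201
Total = 4.2766


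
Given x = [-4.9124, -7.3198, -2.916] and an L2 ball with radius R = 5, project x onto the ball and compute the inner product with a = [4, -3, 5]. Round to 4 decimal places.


Step 1: Compute ||x|| (intermediates to 6 decimals).
||x|| = sqrt((-4.9124)^2 + (-7.3198)^2 + (-2.916)^2) = 9.28516
Step 2: Project.
Since ||x|| > R, scale = R/||x|| = 5/9.28516 = 0.538494, proj(x) = scale * x
proj(x) = [-2.645298, -3.941668, -1.570249]
Step 3: Dot product.
a^T * proj(x) = 4*(-2.645298) - 3*(-3.941668) + 5*(-1.570249) = -6.6074
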